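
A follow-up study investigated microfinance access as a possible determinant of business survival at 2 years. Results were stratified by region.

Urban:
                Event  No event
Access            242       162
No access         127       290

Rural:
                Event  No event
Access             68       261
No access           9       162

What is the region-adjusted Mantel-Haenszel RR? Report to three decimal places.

RR_MH = Σ(aᵢ·n₀ᵢ/nᵢ) / Σ(cᵢ·n₁ᵢ/nᵢ), with n₁ᵢ = aᵢ+bᵢ (exposed), n₀ᵢ = cᵢ+dᵢ (unexposed), nᵢ = n₁ᵢ+n₀ᵢ.
Stratum 1 (Urban): n₁ = 404, n₀ = 417, n = 821; a·n₀/n = 242·417/821 = 122.9160; c·n₁/n = 127·404/821 = 62.4945
Stratum 2 (Rural): n₁ = 329, n₀ = 171, n = 500; a·n₀/n = 68·171/500 = 23.2560; c·n₁/n = 9·329/500 = 5.9220
RR_MH = (122.9160 + 23.2560) / (62.4945 + 5.9220) = 146.1720 / 68.4165 = 2.13650

2.137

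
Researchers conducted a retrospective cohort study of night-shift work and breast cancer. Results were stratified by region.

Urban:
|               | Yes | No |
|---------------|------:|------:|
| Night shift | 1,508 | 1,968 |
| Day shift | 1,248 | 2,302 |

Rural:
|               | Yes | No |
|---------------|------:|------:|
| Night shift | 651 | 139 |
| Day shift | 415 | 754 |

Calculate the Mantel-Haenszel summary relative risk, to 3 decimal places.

RR_MH = Σ(aᵢ·n₀ᵢ/nᵢ) / Σ(cᵢ·n₁ᵢ/nᵢ), with n₁ᵢ = aᵢ+bᵢ (exposed), n₀ᵢ = cᵢ+dᵢ (unexposed), nᵢ = n₁ᵢ+n₀ᵢ.
Stratum 1 (Urban): n₁ = 3476, n₀ = 3550, n = 7026; a·n₀/n = 1508·3550/7026 = 761.9414; c·n₁/n = 1248·3476/7026 = 617.4278
Stratum 2 (Rural): n₁ = 790, n₀ = 1169, n = 1959; a·n₀/n = 651·1169/1959 = 388.4732; c·n₁/n = 415·790/1959 = 167.3558
RR_MH = (761.9414 + 388.4732) / (617.4278 + 167.3558) = 1150.4146 / 784.7836 = 1.46590

1.466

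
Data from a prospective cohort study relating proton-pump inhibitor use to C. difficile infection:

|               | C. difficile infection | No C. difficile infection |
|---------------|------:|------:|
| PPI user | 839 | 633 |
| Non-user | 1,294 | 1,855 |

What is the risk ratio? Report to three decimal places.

Cells: a = 839, b = 633, c = 1294, d = 1855.
Risk in exposed = 839/1472 = 0.56997; risk in unexposed = 1294/3149 = 0.41092.
RR = 0.56997 / 0.41092 = 1.38705
The risk among the exposed is 1.39 times that among the unexposed.

1.387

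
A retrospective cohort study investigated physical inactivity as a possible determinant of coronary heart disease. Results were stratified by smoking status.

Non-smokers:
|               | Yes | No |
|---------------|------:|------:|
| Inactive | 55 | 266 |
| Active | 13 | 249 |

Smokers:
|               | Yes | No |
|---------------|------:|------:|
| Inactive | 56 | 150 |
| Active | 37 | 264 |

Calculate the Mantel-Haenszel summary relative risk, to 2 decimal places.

2.61

RR_MH = Σ(aᵢ·n₀ᵢ/nᵢ) / Σ(cᵢ·n₁ᵢ/nᵢ), with n₁ᵢ = aᵢ+bᵢ (exposed), n₀ᵢ = cᵢ+dᵢ (unexposed), nᵢ = n₁ᵢ+n₀ᵢ.
Stratum 1 (Non-smokers): n₁ = 321, n₀ = 262, n = 583; a·n₀/n = 55·262/583 = 24.7170; c·n₁/n = 13·321/583 = 7.1578
Stratum 2 (Smokers): n₁ = 206, n₀ = 301, n = 507; a·n₀/n = 56·301/507 = 33.2465; c·n₁/n = 37·206/507 = 15.0335
RR_MH = (24.7170 + 33.2465) / (7.1578 + 15.0335) = 57.9635 / 22.1913 = 2.61199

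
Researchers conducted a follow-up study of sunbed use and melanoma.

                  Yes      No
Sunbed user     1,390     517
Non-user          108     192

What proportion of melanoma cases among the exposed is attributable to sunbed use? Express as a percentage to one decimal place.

Cells: a = 1390, b = 517, c = 108, d = 192.
Risk in exposed = 1390/1907 = 0.72889; risk in unexposed = 108/300 = 0.36000.
RR = 0.72889/0.36000 = 2.02470
AR% = (RR − 1)/RR × 100 = (2.02470 − 1)/2.02470 × 100 = 50.6101%

50.6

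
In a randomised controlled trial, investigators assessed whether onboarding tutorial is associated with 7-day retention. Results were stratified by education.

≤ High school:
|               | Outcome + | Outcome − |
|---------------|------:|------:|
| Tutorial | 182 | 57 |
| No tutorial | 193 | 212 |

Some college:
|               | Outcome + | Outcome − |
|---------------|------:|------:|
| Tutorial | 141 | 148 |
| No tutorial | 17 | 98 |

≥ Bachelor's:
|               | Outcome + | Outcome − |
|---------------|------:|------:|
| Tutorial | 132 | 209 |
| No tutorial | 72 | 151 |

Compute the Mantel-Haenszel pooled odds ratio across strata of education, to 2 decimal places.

OR_MH = Σ(aᵢdᵢ/nᵢ) / Σ(bᵢcᵢ/nᵢ), where nᵢ is the stratum total.
Stratum 1 (≤ High school): n = 644; a·d/n = 182·212/644 = 59.9130; b·c/n = 57·193/644 = 17.0823
Stratum 2 (Some college): n = 404; a·d/n = 141·98/404 = 34.2030; b·c/n = 148·17/404 = 6.2277
Stratum 3 (≥ Bachelor's): n = 564; a·d/n = 132·151/564 = 35.3404; b·c/n = 209·72/564 = 26.6809
OR_MH = (59.9130 + 34.2030 + 35.3404) / (17.0823 + 6.2277 + 26.6809) = 129.4564 / 49.9909 = 2.58960

2.59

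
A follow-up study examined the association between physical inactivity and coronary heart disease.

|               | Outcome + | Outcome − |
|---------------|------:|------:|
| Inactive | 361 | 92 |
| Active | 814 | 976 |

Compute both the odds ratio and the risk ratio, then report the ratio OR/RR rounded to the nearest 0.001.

Cells: a = 361, b = 92, c = 814, d = 976.
OR = (361·976)/(92·814) = 352336/74888 = 4.70484
Risk in exposed = 361/453 = 0.79691; risk in unexposed = 814/1790 = 0.45475; RR = 1.75242
OR/RR = 4.70484 / 1.75242 = 2.68477
The outcome is not rare, so the OR lies further from 1 than the RR.

2.685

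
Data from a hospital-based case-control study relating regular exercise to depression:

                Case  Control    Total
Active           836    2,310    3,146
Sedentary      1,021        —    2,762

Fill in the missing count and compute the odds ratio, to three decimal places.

0.617

The missing cell is in the unexposed row: 2762 − 1021 = 1741.
So a = 836, b = 2310, c = 1021, d = 1741.
OR = (a·d)/(b·c) = (836 × 1741) / (2310 × 1021) = 1455476 / 2358510 = 0.61712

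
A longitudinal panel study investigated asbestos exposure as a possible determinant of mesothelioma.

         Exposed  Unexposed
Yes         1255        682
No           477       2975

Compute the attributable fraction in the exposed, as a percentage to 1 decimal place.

Reading the table with exposure as columns: a = 1255 (Exposed, case), b = 477 (Exposed, non-case), c = 682 (Unexposed, case), d = 2975.
Risk in exposed = 1255/1732 = 0.72460; risk in unexposed = 682/3657 = 0.18649.
RR = 0.72460/0.18649 = 3.88541
AR% = (RR − 1)/RR × 100 = (3.88541 − 1)/3.88541 × 100 = 74.2627%

74.3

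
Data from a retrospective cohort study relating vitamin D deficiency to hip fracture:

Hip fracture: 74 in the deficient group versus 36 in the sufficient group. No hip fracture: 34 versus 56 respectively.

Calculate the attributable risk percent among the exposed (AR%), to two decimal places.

42.89

From the description: a = 74, b = 34, c = 36, d = 56.
Risk in exposed = 74/108 = 0.68519; risk in unexposed = 36/92 = 0.39130.
RR = 0.68519/0.39130 = 1.75103
AR% = (RR − 1)/RR × 100 = (1.75103 − 1)/1.75103 × 100 = 42.8907%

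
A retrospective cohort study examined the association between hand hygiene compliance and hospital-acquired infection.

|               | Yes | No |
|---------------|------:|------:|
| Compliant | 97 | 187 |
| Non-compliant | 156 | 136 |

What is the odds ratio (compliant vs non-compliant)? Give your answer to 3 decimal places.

Cells: a = 97, b = 187, c = 156, d = 136.
OR = (a·d)/(b·c) = (97 × 136) / (187 × 156) = 13192 / 29172 = 0.45221
Exposure is associated with lower odds of hospital-acquired infection (OR = 0.45 < 1).

0.452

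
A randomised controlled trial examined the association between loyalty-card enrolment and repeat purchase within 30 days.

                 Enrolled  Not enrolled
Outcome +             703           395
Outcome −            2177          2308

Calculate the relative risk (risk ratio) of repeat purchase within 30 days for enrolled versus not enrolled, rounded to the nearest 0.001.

Reading the table with exposure as columns: a = 703 (Enrolled, case), b = 2177 (Enrolled, non-case), c = 395 (Not enrolled, case), d = 2308.
Risk in exposed = 703/2880 = 0.24410; risk in unexposed = 395/2703 = 0.14613.
RR = 0.24410 / 0.14613 = 1.67037
The risk among the exposed is 1.67 times that among the unexposed.

1.670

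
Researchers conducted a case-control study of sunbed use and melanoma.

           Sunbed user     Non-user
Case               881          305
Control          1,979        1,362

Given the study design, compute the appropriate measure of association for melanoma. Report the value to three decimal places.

Reading the table with exposure as columns: a = 881 (Sunbed user, case), b = 1979 (Sunbed user, non-case), c = 305 (Non-user, case), d = 1362.
This is a case-control study: participants were sampled on outcome status, so risks in the source population cannot be estimated directly — relative risk is not valid here. The odds ratio is the appropriate measure.
OR = (a·d)/(b·c) = (881 × 1362) / (1979 × 305) = 1199922 / 603595 = 1.98796

1.988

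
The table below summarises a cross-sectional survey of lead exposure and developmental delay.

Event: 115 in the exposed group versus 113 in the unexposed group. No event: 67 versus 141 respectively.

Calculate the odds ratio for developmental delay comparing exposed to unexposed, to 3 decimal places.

2.142

From the description: a = 115, b = 67, c = 113, d = 141.
OR = (a·d)/(b·c) = (115 × 141) / (67 × 113) = 16215 / 7571 = 2.14173
The odds of developmental delay are about 2.14 times as high in the exposed group.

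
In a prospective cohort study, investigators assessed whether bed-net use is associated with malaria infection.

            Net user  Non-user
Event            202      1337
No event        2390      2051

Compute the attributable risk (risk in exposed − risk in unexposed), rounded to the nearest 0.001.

-0.317

Reading the table with exposure as columns: a = 202 (Net user, case), b = 2390 (Net user, non-case), c = 1337 (Non-user, case), d = 2051.
Risk in exposed = 202/2592 = 0.077932; risk in unexposed = 1337/3388 = 0.394628.
Risk difference = 0.077932 − 0.394628 = -0.316696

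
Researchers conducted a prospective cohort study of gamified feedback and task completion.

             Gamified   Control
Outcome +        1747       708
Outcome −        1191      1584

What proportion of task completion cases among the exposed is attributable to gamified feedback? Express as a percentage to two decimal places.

48.05

Reading the table with exposure as columns: a = 1747 (Gamified, case), b = 1191 (Gamified, non-case), c = 708 (Control, case), d = 1584.
Risk in exposed = 1747/2938 = 0.59462; risk in unexposed = 708/2292 = 0.30890.
RR = 0.59462/0.30890 = 1.92496
AR% = (RR − 1)/RR × 100 = (1.92496 − 1)/1.92496 × 100 = 48.0510%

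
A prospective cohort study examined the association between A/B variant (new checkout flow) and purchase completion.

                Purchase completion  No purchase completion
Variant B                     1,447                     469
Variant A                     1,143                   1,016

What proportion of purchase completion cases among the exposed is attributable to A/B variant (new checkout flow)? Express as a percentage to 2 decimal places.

29.90

Cells: a = 1447, b = 469, c = 1143, d = 1016.
Risk in exposed = 1447/1916 = 0.75522; risk in unexposed = 1143/2159 = 0.52941.
RR = 0.75522/0.52941 = 1.42653
AR% = (RR − 1)/RR × 100 = (1.42653 − 1)/1.42653 × 100 = 29.8996%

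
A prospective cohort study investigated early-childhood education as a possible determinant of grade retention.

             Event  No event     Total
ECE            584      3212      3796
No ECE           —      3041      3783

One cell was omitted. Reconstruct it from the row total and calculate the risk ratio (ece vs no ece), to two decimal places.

0.78

The missing cell is in the unexposed row: 3783 − 3041 = 742.
So a = 584, b = 3212, c = 742, d = 3041.
RR = [a/(a+b)] / [c/(c+d)] = (584/3796) / (742/3783) = 0.15385/0.19614 = 0.78437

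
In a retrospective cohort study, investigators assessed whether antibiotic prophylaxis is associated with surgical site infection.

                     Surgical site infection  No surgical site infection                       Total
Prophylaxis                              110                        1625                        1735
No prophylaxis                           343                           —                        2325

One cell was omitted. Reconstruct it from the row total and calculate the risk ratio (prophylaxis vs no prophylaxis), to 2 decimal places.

The missing cell is in the unexposed row: 2325 − 343 = 1982.
So a = 110, b = 1625, c = 343, d = 1982.
RR = [a/(a+b)] / [c/(c+d)] = (110/1735) / (343/2325) = 0.06340/0.14753 = 0.42976

0.43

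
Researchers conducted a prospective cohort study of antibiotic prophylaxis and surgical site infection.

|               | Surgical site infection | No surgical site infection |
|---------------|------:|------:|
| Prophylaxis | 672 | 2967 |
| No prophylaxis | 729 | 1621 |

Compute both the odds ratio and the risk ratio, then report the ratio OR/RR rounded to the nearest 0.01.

0.85

Cells: a = 672, b = 2967, c = 729, d = 1621.
OR = (672·1621)/(2967·729) = 1089312/2162943 = 0.50362
Risk in exposed = 672/3639 = 0.18467; risk in unexposed = 729/2350 = 0.31021; RR = 0.59529
OR/RR = 0.50362 / 0.59529 = 0.84602
The outcome is not rare, so the OR lies further from 1 than the RR.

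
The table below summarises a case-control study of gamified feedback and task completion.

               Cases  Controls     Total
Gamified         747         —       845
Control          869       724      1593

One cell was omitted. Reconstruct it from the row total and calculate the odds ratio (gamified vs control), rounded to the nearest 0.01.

6.35

The missing cell is in the exposed row: 845 − 747 = 98.
So a = 747, b = 98, c = 869, d = 724.
OR = (a·d)/(b·c) = (747 × 724) / (98 × 869) = 540828 / 85162 = 6.35058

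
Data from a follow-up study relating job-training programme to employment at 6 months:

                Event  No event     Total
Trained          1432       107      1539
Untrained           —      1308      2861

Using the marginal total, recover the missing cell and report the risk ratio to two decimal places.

The missing cell is in the unexposed row: 2861 − 1308 = 1553.
So a = 1432, b = 107, c = 1553, d = 1308.
RR = [a/(a+b)] / [c/(c+d)] = (1432/1539) / (1553/2861) = 0.93047/0.54282 = 1.71416

1.71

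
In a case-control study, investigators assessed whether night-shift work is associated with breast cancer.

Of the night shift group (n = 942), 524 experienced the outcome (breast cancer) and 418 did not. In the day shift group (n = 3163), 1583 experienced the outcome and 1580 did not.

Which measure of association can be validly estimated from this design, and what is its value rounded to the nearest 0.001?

1.251

From the description: a = 524, b = 418, c = 1583, d = 1580.
This is a case-control study: participants were sampled on outcome status, so risks in the source population cannot be estimated directly — relative risk is not valid here. The odds ratio is the appropriate measure.
OR = (a·d)/(b·c) = (524 × 1580) / (418 × 1583) = 827920 / 661694 = 1.25121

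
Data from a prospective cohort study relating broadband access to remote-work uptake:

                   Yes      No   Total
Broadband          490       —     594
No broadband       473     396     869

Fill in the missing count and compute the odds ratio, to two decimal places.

The missing cell is in the exposed row: 594 − 490 = 104.
So a = 490, b = 104, c = 473, d = 396.
OR = (a·d)/(b·c) = (490 × 396) / (104 × 473) = 194040 / 49192 = 3.94454

3.94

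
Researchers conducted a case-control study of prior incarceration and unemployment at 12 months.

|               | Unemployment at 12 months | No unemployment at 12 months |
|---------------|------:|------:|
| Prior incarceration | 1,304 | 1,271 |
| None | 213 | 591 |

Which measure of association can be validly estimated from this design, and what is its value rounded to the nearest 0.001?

Cells: a = 1304, b = 1271, c = 213, d = 591.
This is a case-control study: participants were sampled on outcome status, so risks in the source population cannot be estimated directly — relative risk is not valid here. The odds ratio is the appropriate measure.
OR = (a·d)/(b·c) = (1304 × 591) / (1271 × 213) = 770664 / 270723 = 2.84669

2.847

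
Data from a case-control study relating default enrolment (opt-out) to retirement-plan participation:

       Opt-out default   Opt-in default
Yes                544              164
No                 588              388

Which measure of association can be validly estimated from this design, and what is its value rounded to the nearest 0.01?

2.19

Reading the table with exposure as columns: a = 544 (Opt-out default, case), b = 588 (Opt-out default, non-case), c = 164 (Opt-in default, case), d = 388.
This is a case-control study: participants were sampled on outcome status, so risks in the source population cannot be estimated directly — relative risk is not valid here. The odds ratio is the appropriate measure.
OR = (a·d)/(b·c) = (544 × 388) / (588 × 164) = 211072 / 96432 = 2.18882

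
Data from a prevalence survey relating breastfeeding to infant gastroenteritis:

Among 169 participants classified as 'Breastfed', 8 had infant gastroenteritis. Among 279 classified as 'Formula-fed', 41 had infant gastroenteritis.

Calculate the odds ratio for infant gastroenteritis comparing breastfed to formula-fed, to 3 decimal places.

0.288

From the description: a = 8, b = 161, c = 41, d = 238.
OR = (a·d)/(b·c) = (8 × 238) / (161 × 41) = 1904 / 6601 = 0.28844
Exposure is associated with lower odds of infant gastroenteritis (OR = 0.29 < 1).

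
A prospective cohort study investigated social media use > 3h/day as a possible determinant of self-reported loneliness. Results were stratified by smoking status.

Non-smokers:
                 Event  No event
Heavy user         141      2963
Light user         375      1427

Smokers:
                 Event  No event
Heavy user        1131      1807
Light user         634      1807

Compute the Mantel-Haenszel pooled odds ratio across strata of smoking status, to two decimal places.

0.96

OR_MH = Σ(aᵢdᵢ/nᵢ) / Σ(bᵢcᵢ/nᵢ), where nᵢ is the stratum total.
Stratum 1 (Non-smokers): n = 4906; a·d/n = 141·1427/4906 = 41.0124; b·c/n = 2963·375/4906 = 226.4829
Stratum 2 (Smokers): n = 5379; a·d/n = 1131·1807/5379 = 379.9437; b·c/n = 1807·634/5379 = 212.9835
OR_MH = (41.0124 + 379.9437) / (226.4829 + 212.9835) = 420.9561 / 439.4663 = 0.95788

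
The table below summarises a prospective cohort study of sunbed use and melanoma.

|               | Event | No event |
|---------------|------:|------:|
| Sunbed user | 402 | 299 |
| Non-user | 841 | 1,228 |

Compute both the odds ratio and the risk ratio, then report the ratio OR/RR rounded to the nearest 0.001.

Cells: a = 402, b = 299, c = 841, d = 1228.
OR = (402·1228)/(299·841) = 493656/251459 = 1.96317
Risk in exposed = 402/701 = 0.57347; risk in unexposed = 841/2069 = 0.40648; RR = 1.41082
OR/RR = 1.96317 / 1.41082 = 1.39150
The outcome is not rare, so the OR lies further from 1 than the RR.

1.392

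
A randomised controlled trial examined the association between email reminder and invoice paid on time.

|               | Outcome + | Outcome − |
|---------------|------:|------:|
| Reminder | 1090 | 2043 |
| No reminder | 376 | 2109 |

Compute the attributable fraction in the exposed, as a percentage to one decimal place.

Cells: a = 1090, b = 2043, c = 376, d = 2109.
Risk in exposed = 1090/3133 = 0.34791; risk in unexposed = 376/2485 = 0.15131.
RR = 0.34791/0.15131 = 2.29935
AR% = (RR − 1)/RR × 100 = (2.29935 − 1)/2.29935 × 100 = 56.5094%

56.5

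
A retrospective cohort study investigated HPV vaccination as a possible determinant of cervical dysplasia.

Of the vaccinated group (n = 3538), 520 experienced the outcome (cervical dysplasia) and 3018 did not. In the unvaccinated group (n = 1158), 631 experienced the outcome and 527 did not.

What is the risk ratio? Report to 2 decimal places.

0.27

From the description: a = 520, b = 3018, c = 631, d = 527.
Risk in exposed = 520/3538 = 0.14698; risk in unexposed = 631/1158 = 0.54491.
RR = 0.14698 / 0.54491 = 0.26973
The risk is 73% lower among the exposed than among the unexposed.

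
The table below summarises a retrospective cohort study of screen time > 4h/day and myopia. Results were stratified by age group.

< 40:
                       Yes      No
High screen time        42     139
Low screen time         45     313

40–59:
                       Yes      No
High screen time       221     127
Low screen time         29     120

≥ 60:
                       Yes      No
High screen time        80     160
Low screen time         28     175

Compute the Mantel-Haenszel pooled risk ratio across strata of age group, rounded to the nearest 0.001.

RR_MH = Σ(aᵢ·n₀ᵢ/nᵢ) / Σ(cᵢ·n₁ᵢ/nᵢ), with n₁ᵢ = aᵢ+bᵢ (exposed), n₀ᵢ = cᵢ+dᵢ (unexposed), nᵢ = n₁ᵢ+n₀ᵢ.
Stratum 1 (< 40): n₁ = 181, n₀ = 358, n = 539; a·n₀/n = 42·358/539 = 27.8961; c·n₁/n = 45·181/539 = 15.1113
Stratum 2 (40–59): n₁ = 348, n₀ = 149, n = 497; a·n₀/n = 221·149/497 = 66.2555; c·n₁/n = 29·348/497 = 20.3058
Stratum 3 (≥ 60): n₁ = 240, n₀ = 203, n = 443; a·n₀/n = 80·203/443 = 36.6591; c·n₁/n = 28·240/443 = 15.1693
RR_MH = (27.8961 + 66.2555 + 36.6591) / (15.1113 + 20.3058 + 15.1693) = 130.8108 / 50.5865 = 2.58589

2.586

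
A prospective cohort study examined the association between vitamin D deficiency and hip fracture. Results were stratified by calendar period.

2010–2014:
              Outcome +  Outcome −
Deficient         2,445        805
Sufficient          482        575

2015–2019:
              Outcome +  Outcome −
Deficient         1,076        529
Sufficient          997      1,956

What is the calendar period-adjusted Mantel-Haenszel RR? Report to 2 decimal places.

1.81

RR_MH = Σ(aᵢ·n₀ᵢ/nᵢ) / Σ(cᵢ·n₁ᵢ/nᵢ), with n₁ᵢ = aᵢ+bᵢ (exposed), n₀ᵢ = cᵢ+dᵢ (unexposed), nᵢ = n₁ᵢ+n₀ᵢ.
Stratum 1 (2010–2014): n₁ = 3250, n₀ = 1057, n = 4307; a·n₀/n = 2445·1057/4307 = 600.0383; c·n₁/n = 482·3250/4307 = 363.7102
Stratum 2 (2015–2019): n₁ = 1605, n₀ = 2953, n = 4558; a·n₀/n = 1076·2953/4558 = 697.1101; c·n₁/n = 997·1605/4558 = 351.0717
RR_MH = (600.0383 + 697.1101) / (363.7102 + 351.0717) = 1297.1484 / 714.7820 = 1.81475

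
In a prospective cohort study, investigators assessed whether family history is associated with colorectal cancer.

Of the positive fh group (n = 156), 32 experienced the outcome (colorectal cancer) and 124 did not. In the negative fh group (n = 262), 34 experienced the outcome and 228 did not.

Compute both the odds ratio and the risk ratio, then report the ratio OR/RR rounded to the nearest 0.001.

1.095

From the description: a = 32, b = 124, c = 34, d = 228.
OR = (32·228)/(124·34) = 7296/4216 = 1.73055
Risk in exposed = 32/156 = 0.20513; risk in unexposed = 34/262 = 0.12977; RR = 1.58069
OR/RR = 1.73055 / 1.58069 = 1.09480
The outcome is not rare, so the OR lies further from 1 than the RR.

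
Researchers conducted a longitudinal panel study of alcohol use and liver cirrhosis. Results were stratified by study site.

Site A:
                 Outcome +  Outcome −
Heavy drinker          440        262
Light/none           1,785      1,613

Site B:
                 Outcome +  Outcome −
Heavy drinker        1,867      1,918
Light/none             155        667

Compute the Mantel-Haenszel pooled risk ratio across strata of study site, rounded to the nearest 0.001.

RR_MH = Σ(aᵢ·n₀ᵢ/nᵢ) / Σ(cᵢ·n₁ᵢ/nᵢ), with n₁ᵢ = aᵢ+bᵢ (exposed), n₀ᵢ = cᵢ+dᵢ (unexposed), nᵢ = n₁ᵢ+n₀ᵢ.
Stratum 1 (Site A): n₁ = 702, n₀ = 3398, n = 4100; a·n₀/n = 440·3398/4100 = 364.6634; c·n₁/n = 1785·702/4100 = 305.6268
Stratum 2 (Site B): n₁ = 3785, n₀ = 822, n = 4607; a·n₀/n = 1867·822/4607 = 333.1179; c·n₁/n = 155·3785/4607 = 127.3443
RR_MH = (364.6634 + 333.1179) / (305.6268 + 127.3443) = 697.7813 / 432.9711 = 1.61161

1.612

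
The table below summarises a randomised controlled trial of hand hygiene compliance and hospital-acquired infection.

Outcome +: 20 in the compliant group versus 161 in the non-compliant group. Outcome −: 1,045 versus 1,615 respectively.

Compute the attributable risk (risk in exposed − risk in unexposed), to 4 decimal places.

-0.0719

From the description: a = 20, b = 1045, c = 161, d = 1615.
Risk in exposed = 20/1065 = 0.018779; risk in unexposed = 161/1776 = 0.090653.
Risk difference = 0.018779 − 0.090653 = -0.071874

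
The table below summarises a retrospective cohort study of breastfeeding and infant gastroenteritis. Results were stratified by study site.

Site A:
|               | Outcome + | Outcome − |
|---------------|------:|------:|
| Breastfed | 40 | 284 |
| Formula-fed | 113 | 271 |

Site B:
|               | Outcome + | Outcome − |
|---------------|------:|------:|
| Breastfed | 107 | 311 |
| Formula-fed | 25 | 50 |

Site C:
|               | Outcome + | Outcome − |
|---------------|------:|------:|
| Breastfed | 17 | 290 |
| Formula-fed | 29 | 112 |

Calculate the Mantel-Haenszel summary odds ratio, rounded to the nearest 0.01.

0.38

OR_MH = Σ(aᵢdᵢ/nᵢ) / Σ(bᵢcᵢ/nᵢ), where nᵢ is the stratum total.
Stratum 1 (Site A): n = 708; a·d/n = 40·271/708 = 15.3107; b·c/n = 284·113/708 = 45.3277
Stratum 2 (Site B): n = 493; a·d/n = 107·50/493 = 10.8519; b·c/n = 311·25/493 = 15.7708
Stratum 3 (Site C): n = 448; a·d/n = 17·112/448 = 4.2500; b·c/n = 290·29/448 = 18.7723
OR_MH = (15.3107 + 10.8519 + 4.2500) / (45.3277 + 15.7708 + 18.7723) = 30.4127 / 79.8708 = 0.38077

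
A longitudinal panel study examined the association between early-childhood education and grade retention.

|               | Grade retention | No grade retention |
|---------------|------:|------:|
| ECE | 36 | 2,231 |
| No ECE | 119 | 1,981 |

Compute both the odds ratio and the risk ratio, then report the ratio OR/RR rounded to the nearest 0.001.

0.959

Cells: a = 36, b = 2231, c = 119, d = 1981.
OR = (36·1981)/(2231·119) = 71316/265489 = 0.26862
Risk in exposed = 36/2267 = 0.01588; risk in unexposed = 119/2100 = 0.05667; RR = 0.28024
OR/RR = 0.26862 / 0.28024 = 0.95856
The outcome is rare in both groups, so OR ≈ RR (ratio near 1).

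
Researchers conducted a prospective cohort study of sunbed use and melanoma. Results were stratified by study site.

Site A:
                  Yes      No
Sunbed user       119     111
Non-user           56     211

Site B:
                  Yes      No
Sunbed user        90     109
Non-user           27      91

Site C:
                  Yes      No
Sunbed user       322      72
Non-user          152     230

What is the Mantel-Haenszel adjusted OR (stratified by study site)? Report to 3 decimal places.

OR_MH = Σ(aᵢdᵢ/nᵢ) / Σ(bᵢcᵢ/nᵢ), where nᵢ is the stratum total.
Stratum 1 (Site A): n = 497; a·d/n = 119·211/497 = 50.5211; b·c/n = 111·56/497 = 12.5070
Stratum 2 (Site B): n = 317; a·d/n = 90·91/317 = 25.8360; b·c/n = 109·27/317 = 9.2839
Stratum 3 (Site C): n = 776; a·d/n = 322·230/776 = 95.4381; b·c/n = 72·152/776 = 14.1031
OR_MH = (50.5211 + 25.8360 + 95.4381) / (12.5070 + 9.2839 + 14.1031) = 171.7952 / 35.8940 = 4.78618

4.786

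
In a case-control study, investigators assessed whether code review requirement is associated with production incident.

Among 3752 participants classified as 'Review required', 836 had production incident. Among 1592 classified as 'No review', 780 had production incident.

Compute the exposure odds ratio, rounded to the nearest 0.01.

From the description: a = 836, b = 2916, c = 780, d = 812.
OR = (a·d)/(b·c) = (836 × 812) / (2916 × 780) = 678832 / 2274480 = 0.29846
Exposure is associated with lower odds of production incident (OR = 0.30 < 1).

0.30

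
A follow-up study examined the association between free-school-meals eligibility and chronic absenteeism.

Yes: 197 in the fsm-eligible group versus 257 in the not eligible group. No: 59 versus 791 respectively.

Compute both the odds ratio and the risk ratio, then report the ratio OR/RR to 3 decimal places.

From the description: a = 197, b = 59, c = 257, d = 791.
OR = (197·791)/(59·257) = 155827/15163 = 10.27679
Risk in exposed = 197/256 = 0.76953; risk in unexposed = 257/1048 = 0.24523; RR = 3.13801
OR/RR = 10.27679 / 3.13801 = 3.27494
The outcome is not rare, so the OR lies further from 1 than the RR.

3.275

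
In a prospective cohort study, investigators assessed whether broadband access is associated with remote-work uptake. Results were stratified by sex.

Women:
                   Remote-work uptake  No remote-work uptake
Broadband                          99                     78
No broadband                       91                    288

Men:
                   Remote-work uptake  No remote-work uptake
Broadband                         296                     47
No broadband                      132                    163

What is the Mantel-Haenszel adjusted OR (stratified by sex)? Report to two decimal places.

5.64

OR_MH = Σ(aᵢdᵢ/nᵢ) / Σ(bᵢcᵢ/nᵢ), where nᵢ is the stratum total.
Stratum 1 (Women): n = 556; a·d/n = 99·288/556 = 51.2806; b·c/n = 78·91/556 = 12.7662
Stratum 2 (Men): n = 638; a·d/n = 296·163/638 = 75.6238; b·c/n = 47·132/638 = 9.7241
OR_MH = (51.2806 + 75.6238) / (12.7662 + 9.7241) = 126.9044 / 22.4903 = 5.64262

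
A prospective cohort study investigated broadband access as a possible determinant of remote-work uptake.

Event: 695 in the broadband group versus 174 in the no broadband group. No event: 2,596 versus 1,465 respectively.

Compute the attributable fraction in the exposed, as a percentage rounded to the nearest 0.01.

49.73

From the description: a = 695, b = 2596, c = 174, d = 1465.
Risk in exposed = 695/3291 = 0.21118; risk in unexposed = 174/1639 = 0.10616.
RR = 0.21118/0.10616 = 1.98924
AR% = (RR − 1)/RR × 100 = (1.98924 − 1)/1.98924 × 100 = 49.7295%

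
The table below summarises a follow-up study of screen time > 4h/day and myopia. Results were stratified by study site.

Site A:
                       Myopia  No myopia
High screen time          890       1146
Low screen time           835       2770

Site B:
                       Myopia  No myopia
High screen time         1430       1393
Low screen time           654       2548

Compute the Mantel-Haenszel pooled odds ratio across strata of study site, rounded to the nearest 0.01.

OR_MH = Σ(aᵢdᵢ/nᵢ) / Σ(bᵢcᵢ/nᵢ), where nᵢ is the stratum total.
Stratum 1 (Site A): n = 5641; a·d/n = 890·2770/5641 = 437.0324; b·c/n = 1146·835/5641 = 169.6348
Stratum 2 (Site B): n = 6025; a·d/n = 1430·2548/6025 = 604.7535; b·c/n = 1393·654/6025 = 151.2070
OR_MH = (437.0324 + 604.7535) / (169.6348 + 151.2070) = 1041.7860 / 320.8418 = 3.24704

3.25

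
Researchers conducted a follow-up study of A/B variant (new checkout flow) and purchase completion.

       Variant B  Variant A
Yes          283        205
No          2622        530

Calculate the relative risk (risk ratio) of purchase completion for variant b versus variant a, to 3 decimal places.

0.349

Reading the table with exposure as columns: a = 283 (Variant B, case), b = 2622 (Variant B, non-case), c = 205 (Variant A, case), d = 530.
Risk in exposed = 283/2905 = 0.09742; risk in unexposed = 205/735 = 0.27891.
RR = 0.09742 / 0.27891 = 0.34928
The risk is 65% lower among the exposed than among the unexposed.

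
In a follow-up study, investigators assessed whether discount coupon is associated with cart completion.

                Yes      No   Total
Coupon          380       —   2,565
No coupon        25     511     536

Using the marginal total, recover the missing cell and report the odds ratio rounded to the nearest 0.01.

The missing cell is in the exposed row: 2565 − 380 = 2185.
So a = 380, b = 2185, c = 25, d = 511.
OR = (a·d)/(b·c) = (380 × 511) / (2185 × 25) = 194180 / 54625 = 3.55478

3.55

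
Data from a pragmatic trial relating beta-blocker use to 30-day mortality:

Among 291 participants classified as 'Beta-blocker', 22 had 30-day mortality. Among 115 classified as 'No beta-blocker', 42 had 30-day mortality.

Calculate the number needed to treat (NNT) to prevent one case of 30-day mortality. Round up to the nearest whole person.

Risk in treated group = 22/291 = 0.07560; risk in control = 42/115 = 0.36522.
Absolute risk reduction = 0.36522 − 0.07560 = 0.28962
NNT = 1 / ARR = 1 / 0.28962 = 3.453 → round up → 4

4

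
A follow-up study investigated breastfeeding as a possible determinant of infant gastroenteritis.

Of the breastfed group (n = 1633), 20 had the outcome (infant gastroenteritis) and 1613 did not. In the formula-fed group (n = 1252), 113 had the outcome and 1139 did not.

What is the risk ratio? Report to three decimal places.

0.136

From the description: a = 20, b = 1613, c = 113, d = 1139.
Risk in exposed = 20/1633 = 0.01225; risk in unexposed = 113/1252 = 0.09026.
RR = 0.01225 / 0.09026 = 0.13570
The risk is 86% lower among the exposed than among the unexposed.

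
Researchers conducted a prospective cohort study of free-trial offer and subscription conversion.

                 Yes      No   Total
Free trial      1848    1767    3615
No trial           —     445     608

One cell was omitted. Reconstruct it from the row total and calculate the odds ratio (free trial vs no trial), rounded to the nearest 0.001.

The missing cell is in the unexposed row: 608 − 445 = 163.
So a = 1848, b = 1767, c = 163, d = 445.
OR = (a·d)/(b·c) = (1848 × 445) / (1767 × 163) = 822360 / 288021 = 2.85521

2.855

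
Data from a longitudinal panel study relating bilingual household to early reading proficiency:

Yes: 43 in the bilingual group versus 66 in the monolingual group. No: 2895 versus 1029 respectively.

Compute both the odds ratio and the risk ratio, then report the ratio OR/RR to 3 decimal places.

From the description: a = 43, b = 2895, c = 66, d = 1029.
OR = (43·1029)/(2895·66) = 44247/191070 = 0.23157
Risk in exposed = 43/2938 = 0.01464; risk in unexposed = 66/1095 = 0.06027; RR = 0.24282
OR/RR = 0.23157 / 0.24282 = 0.95368
The outcome is rare in both groups, so OR ≈ RR (ratio near 1).

0.954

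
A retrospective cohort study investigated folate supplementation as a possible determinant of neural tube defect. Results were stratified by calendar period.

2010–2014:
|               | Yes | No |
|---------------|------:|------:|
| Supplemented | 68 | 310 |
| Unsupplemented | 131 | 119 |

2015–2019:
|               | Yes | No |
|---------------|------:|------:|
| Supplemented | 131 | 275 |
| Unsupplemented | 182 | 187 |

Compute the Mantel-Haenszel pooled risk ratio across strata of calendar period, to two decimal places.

RR_MH = Σ(aᵢ·n₀ᵢ/nᵢ) / Σ(cᵢ·n₁ᵢ/nᵢ), with n₁ᵢ = aᵢ+bᵢ (exposed), n₀ᵢ = cᵢ+dᵢ (unexposed), nᵢ = n₁ᵢ+n₀ᵢ.
Stratum 1 (2010–2014): n₁ = 378, n₀ = 250, n = 628; a·n₀/n = 68·250/628 = 27.0701; c·n₁/n = 131·378/628 = 78.8503
Stratum 2 (2015–2019): n₁ = 406, n₀ = 369, n = 775; a·n₀/n = 131·369/775 = 62.3729; c·n₁/n = 182·406/775 = 95.3445
RR_MH = (27.0701 + 62.3729) / (78.8503 + 95.3445) = 89.4430 / 174.1948 = 0.51347

0.51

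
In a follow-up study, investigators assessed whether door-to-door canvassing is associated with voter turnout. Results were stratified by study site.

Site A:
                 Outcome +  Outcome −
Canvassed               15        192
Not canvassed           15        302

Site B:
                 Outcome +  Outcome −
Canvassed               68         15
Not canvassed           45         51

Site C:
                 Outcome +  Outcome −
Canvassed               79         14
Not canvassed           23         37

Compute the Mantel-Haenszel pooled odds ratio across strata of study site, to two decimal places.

OR_MH = Σ(aᵢdᵢ/nᵢ) / Σ(bᵢcᵢ/nᵢ), where nᵢ is the stratum total.
Stratum 1 (Site A): n = 524; a·d/n = 15·302/524 = 8.6450; b·c/n = 192·15/524 = 5.4962
Stratum 2 (Site B): n = 179; a·d/n = 68·51/179 = 19.3743; b·c/n = 15·45/179 = 3.7709
Stratum 3 (Site C): n = 153; a·d/n = 79·37/153 = 19.1046; b·c/n = 14·23/153 = 2.1046
OR_MH = (8.6450 + 19.3743 + 19.1046) / (5.4962 + 3.7709 + 2.1046) = 47.1239 / 11.3717 = 4.14396

4.14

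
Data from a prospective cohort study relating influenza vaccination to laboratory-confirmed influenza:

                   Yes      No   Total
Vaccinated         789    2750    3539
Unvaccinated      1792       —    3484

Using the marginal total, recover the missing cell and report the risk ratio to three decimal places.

The missing cell is in the unexposed row: 3484 − 1792 = 1692.
So a = 789, b = 2750, c = 1792, d = 1692.
RR = [a/(a+b)] / [c/(c+d)] = (789/3539) / (1792/3484) = 0.22294/0.51435 = 0.43345

0.433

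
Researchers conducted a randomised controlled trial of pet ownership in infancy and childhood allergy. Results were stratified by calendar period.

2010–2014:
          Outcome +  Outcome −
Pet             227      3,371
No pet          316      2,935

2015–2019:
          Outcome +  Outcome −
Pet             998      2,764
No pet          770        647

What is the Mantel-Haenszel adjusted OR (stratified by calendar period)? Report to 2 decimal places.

OR_MH = Σ(aᵢdᵢ/nᵢ) / Σ(bᵢcᵢ/nᵢ), where nᵢ is the stratum total.
Stratum 1 (2010–2014): n = 6849; a·d/n = 227·2935/6849 = 97.2762; b·c/n = 3371·316/6849 = 155.5316
Stratum 2 (2015–2019): n = 5179; a·d/n = 998·647/5179 = 124.6777; b·c/n = 2764·770/5179 = 410.9442
OR_MH = (97.2762 + 124.6777) / (155.5316 + 410.9442) = 221.9540 / 566.4758 = 0.39182

0.39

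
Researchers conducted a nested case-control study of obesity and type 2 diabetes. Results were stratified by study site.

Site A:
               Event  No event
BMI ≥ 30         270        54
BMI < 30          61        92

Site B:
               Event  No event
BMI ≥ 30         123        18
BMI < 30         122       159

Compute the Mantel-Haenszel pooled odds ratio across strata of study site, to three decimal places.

8.127

OR_MH = Σ(aᵢdᵢ/nᵢ) / Σ(bᵢcᵢ/nᵢ), where nᵢ is the stratum total.
Stratum 1 (Site A): n = 477; a·d/n = 270·92/477 = 52.0755; b·c/n = 54·61/477 = 6.9057
Stratum 2 (Site B): n = 422; a·d/n = 123·159/422 = 46.3436; b·c/n = 18·122/422 = 5.2038
OR_MH = (52.0755 + 46.3436) / (6.9057 + 5.2038) = 98.4191 / 12.1095 = 8.12746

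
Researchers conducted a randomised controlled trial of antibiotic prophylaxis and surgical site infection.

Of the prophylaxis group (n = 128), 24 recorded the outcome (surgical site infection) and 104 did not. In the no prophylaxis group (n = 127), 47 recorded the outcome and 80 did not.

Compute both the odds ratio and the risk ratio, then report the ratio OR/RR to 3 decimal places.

0.775

From the description: a = 24, b = 104, c = 47, d = 80.
OR = (24·80)/(104·47) = 1920/4888 = 0.39280
Risk in exposed = 24/128 = 0.18750; risk in unexposed = 47/127 = 0.37008; RR = 0.50665
OR/RR = 0.39280 / 0.50665 = 0.77529
The outcome is not rare, so the OR lies further from 1 than the RR.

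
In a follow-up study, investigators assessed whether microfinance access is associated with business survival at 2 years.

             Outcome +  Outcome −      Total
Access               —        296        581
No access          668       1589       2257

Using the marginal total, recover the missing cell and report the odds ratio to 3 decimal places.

The missing cell is in the exposed row: 581 − 296 = 285.
So a = 285, b = 296, c = 668, d = 1589.
OR = (a·d)/(b·c) = (285 × 1589) / (296 × 668) = 452865 / 197728 = 2.29034

2.290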